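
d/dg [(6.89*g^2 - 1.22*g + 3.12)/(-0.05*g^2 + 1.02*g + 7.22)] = (6.9668*g^2 + 99.8036*g - 11.9908)/(0.0025*g^4 - 0.102*g^3 + 0.3184*g^2 + 14.7288*g + 52.1284)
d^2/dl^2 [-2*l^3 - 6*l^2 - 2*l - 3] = -12*l - 12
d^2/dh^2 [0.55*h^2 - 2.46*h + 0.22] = 1.10000000000000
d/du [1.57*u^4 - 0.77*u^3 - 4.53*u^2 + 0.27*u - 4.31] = 6.28*u^3 - 2.31*u^2 - 9.06*u + 0.27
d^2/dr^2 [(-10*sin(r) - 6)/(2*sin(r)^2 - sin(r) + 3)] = 4*(10*sin(r)^4 + 29*sin(r)^3 - 119*sin(r)^2 - 63*sin(r) + 135)*sin(r)/(-sin(r) - cos(2*r) + 4)^3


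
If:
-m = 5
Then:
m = -5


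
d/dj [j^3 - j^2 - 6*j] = 3*j^2 - 2*j - 6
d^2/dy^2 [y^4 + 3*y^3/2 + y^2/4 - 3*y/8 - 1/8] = 12*y^2 + 9*y + 1/2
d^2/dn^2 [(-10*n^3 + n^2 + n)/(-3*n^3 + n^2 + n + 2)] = 2*(21*n^6 + 63*n^5 + 360*n^4 - 55*n^3 + 30*n^2 + 126*n - 2)/(27*n^9 - 27*n^8 - 18*n^7 - 37*n^6 + 42*n^5 + 27*n^4 + 23*n^3 - 18*n^2 - 12*n - 8)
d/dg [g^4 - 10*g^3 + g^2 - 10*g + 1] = 4*g^3 - 30*g^2 + 2*g - 10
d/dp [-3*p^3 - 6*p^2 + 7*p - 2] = -9*p^2 - 12*p + 7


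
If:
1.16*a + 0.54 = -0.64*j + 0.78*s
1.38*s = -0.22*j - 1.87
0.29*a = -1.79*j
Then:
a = -1.54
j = 0.25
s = -1.39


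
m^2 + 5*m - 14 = (m - 2)*(m + 7)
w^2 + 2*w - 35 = (w - 5)*(w + 7)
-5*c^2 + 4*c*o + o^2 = (-c + o)*(5*c + o)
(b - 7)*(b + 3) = b^2 - 4*b - 21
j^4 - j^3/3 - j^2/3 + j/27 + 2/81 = (j - 2/3)*(j - 1/3)*(j + 1/3)^2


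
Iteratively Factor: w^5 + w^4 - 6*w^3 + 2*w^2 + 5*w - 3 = (w + 1)*(w^4 - 6*w^2 + 8*w - 3) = (w - 1)*(w + 1)*(w^3 + w^2 - 5*w + 3) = (w - 1)^2*(w + 1)*(w^2 + 2*w - 3) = (w - 1)^2*(w + 1)*(w + 3)*(w - 1)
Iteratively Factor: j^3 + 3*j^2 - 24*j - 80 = (j + 4)*(j^2 - j - 20) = (j + 4)^2*(j - 5)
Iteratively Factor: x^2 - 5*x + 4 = (x - 4)*(x - 1)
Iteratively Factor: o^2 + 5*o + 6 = (o + 2)*(o + 3)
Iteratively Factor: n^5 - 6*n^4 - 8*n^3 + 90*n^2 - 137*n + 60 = (n - 3)*(n^4 - 3*n^3 - 17*n^2 + 39*n - 20) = (n - 3)*(n + 4)*(n^3 - 7*n^2 + 11*n - 5) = (n - 3)*(n - 1)*(n + 4)*(n^2 - 6*n + 5) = (n - 3)*(n - 1)^2*(n + 4)*(n - 5)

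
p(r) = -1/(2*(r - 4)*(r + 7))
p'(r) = 1/(2*(r - 4)*(r + 7)^2) + 1/(2*(r - 4)^2*(r + 7))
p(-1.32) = 0.02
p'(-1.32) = 0.00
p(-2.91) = 0.02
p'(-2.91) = -0.00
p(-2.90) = 0.02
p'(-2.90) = -0.00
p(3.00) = 0.05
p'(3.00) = 0.04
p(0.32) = 0.02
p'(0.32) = 0.00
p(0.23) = 0.02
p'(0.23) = 0.00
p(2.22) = 0.03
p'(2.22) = 0.01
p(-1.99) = 0.02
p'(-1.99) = -0.00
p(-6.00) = 0.05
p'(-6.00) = -0.04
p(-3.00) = 0.02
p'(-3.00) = 0.00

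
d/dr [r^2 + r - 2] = 2*r + 1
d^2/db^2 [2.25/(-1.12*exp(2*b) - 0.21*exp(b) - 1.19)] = (-2.25*(2.24*exp(b) + 0.21)*(4.48*exp(b) + 0.42)*exp(b) + (10.08*exp(b) + 0.4725)*(1.12*exp(2*b) + 0.21*exp(b) + 1.19))*exp(b)/(1.12*exp(2*b) + 0.21*exp(b) + 1.19)^3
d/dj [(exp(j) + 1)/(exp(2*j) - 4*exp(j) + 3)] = (-2*(exp(j) - 2)*(exp(j) + 1) + exp(2*j) - 4*exp(j) + 3)*exp(j)/(exp(2*j) - 4*exp(j) + 3)^2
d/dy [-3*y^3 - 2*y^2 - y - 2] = -9*y^2 - 4*y - 1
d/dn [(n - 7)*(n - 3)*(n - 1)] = 3*n^2 - 22*n + 31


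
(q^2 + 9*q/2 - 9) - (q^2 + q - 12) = 7*q/2 + 3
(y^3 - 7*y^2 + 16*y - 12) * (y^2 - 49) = y^5 - 7*y^4 - 33*y^3 + 331*y^2 - 784*y + 588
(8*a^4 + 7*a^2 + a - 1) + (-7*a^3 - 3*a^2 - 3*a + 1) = 8*a^4 - 7*a^3 + 4*a^2 - 2*a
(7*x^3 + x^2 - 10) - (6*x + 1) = 7*x^3 + x^2 - 6*x - 11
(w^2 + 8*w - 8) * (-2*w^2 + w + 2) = -2*w^4 - 15*w^3 + 26*w^2 + 8*w - 16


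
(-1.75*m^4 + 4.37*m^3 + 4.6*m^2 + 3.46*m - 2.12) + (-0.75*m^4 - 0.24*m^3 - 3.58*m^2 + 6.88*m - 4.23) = -2.5*m^4 + 4.13*m^3 + 1.02*m^2 + 10.34*m - 6.35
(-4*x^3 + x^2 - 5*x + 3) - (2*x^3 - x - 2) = -6*x^3 + x^2 - 4*x + 5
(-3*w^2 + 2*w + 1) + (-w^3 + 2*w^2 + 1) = -w^3 - w^2 + 2*w + 2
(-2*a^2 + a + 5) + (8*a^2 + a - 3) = 6*a^2 + 2*a + 2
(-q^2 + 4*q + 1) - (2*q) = -q^2 + 2*q + 1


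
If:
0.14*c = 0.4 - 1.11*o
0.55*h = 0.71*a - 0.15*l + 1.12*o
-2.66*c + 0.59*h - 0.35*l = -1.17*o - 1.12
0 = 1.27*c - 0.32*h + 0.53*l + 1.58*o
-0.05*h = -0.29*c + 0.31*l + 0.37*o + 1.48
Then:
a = -6.44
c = -0.22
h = -6.31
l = -4.43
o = 0.39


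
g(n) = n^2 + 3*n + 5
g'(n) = 2*n + 3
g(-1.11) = 2.90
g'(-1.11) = 0.78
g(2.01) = 15.07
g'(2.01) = 7.02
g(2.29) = 17.11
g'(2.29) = 7.58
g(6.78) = 71.31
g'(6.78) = 16.56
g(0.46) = 6.59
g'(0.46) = 3.92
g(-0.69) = 3.41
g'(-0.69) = 1.62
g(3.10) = 23.91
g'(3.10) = 9.20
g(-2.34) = 3.46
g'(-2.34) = -1.68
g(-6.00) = 23.00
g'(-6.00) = -9.00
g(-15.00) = 185.00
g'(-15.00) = -27.00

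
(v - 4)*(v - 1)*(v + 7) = v^3 + 2*v^2 - 31*v + 28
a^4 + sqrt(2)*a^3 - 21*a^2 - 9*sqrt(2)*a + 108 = (a - 3)*(a + 3)*(a - 2*sqrt(2))*(a + 3*sqrt(2))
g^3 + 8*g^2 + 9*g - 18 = (g - 1)*(g + 3)*(g + 6)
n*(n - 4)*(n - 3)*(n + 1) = n^4 - 6*n^3 + 5*n^2 + 12*n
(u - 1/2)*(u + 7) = u^2 + 13*u/2 - 7/2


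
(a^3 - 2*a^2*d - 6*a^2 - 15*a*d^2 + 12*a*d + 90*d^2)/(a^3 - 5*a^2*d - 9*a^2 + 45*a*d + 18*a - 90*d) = (a + 3*d)/(a - 3)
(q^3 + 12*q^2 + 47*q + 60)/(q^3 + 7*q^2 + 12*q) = (q + 5)/q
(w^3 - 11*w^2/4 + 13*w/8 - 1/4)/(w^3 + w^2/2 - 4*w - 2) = (8*w^2 - 6*w + 1)/(4*(2*w^2 + 5*w + 2))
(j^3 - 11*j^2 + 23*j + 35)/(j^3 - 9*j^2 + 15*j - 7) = (j^2 - 4*j - 5)/(j^2 - 2*j + 1)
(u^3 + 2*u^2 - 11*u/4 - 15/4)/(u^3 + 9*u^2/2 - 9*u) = (2*u^2 + 7*u + 5)/(2*u*(u + 6))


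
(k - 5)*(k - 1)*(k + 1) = k^3 - 5*k^2 - k + 5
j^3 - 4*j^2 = j^2*(j - 4)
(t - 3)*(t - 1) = t^2 - 4*t + 3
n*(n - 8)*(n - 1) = n^3 - 9*n^2 + 8*n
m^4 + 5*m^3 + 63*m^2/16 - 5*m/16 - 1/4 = (m - 1/4)*(m + 1/4)*(m + 1)*(m + 4)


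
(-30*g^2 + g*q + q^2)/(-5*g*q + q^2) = (6*g + q)/q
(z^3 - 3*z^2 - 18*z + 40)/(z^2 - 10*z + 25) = (z^2 + 2*z - 8)/(z - 5)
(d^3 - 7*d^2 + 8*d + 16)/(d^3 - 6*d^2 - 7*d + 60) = (d^2 - 3*d - 4)/(d^2 - 2*d - 15)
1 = 1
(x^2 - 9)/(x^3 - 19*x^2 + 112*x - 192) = (x + 3)/(x^2 - 16*x + 64)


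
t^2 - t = t*(t - 1)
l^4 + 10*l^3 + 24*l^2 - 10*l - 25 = (l - 1)*(l + 1)*(l + 5)^2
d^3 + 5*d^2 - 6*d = d*(d - 1)*(d + 6)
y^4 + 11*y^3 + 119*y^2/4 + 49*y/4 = y*(y + 1/2)*(y + 7/2)*(y + 7)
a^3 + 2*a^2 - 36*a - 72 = (a - 6)*(a + 2)*(a + 6)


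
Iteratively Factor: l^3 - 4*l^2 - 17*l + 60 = (l + 4)*(l^2 - 8*l + 15) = (l - 5)*(l + 4)*(l - 3)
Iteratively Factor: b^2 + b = (b + 1)*(b)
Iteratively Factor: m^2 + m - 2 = (m - 1)*(m + 2)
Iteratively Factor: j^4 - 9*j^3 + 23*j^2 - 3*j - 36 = (j - 3)*(j^3 - 6*j^2 + 5*j + 12) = (j - 3)*(j + 1)*(j^2 - 7*j + 12) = (j - 3)^2*(j + 1)*(j - 4)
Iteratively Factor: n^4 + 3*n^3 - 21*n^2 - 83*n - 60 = (n - 5)*(n^3 + 8*n^2 + 19*n + 12) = (n - 5)*(n + 4)*(n^2 + 4*n + 3) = (n - 5)*(n + 3)*(n + 4)*(n + 1)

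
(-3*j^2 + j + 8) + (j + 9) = -3*j^2 + 2*j + 17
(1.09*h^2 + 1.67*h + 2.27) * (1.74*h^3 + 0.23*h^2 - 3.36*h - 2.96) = 1.8966*h^5 + 3.1565*h^4 + 0.6715*h^3 - 8.3155*h^2 - 12.5704*h - 6.7192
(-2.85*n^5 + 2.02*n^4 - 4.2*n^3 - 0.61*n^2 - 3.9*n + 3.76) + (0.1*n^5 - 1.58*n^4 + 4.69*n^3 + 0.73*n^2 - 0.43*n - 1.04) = -2.75*n^5 + 0.44*n^4 + 0.49*n^3 + 0.12*n^2 - 4.33*n + 2.72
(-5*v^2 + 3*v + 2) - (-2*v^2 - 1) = -3*v^2 + 3*v + 3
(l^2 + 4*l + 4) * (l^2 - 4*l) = l^4 - 12*l^2 - 16*l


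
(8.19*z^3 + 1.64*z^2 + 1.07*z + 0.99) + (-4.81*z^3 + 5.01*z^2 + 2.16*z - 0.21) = 3.38*z^3 + 6.65*z^2 + 3.23*z + 0.78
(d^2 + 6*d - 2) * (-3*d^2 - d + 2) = -3*d^4 - 19*d^3 + 2*d^2 + 14*d - 4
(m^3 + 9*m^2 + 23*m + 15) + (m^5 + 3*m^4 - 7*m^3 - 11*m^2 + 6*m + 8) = m^5 + 3*m^4 - 6*m^3 - 2*m^2 + 29*m + 23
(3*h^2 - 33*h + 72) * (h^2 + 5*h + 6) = 3*h^4 - 18*h^3 - 75*h^2 + 162*h + 432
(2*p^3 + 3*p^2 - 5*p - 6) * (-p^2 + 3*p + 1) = -2*p^5 + 3*p^4 + 16*p^3 - 6*p^2 - 23*p - 6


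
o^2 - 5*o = o*(o - 5)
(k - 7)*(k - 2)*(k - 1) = k^3 - 10*k^2 + 23*k - 14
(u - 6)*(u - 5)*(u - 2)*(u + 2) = u^4 - 11*u^3 + 26*u^2 + 44*u - 120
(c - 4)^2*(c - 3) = c^3 - 11*c^2 + 40*c - 48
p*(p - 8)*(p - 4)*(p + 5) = p^4 - 7*p^3 - 28*p^2 + 160*p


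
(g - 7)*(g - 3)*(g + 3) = g^3 - 7*g^2 - 9*g + 63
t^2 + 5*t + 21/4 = (t + 3/2)*(t + 7/2)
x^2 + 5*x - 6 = (x - 1)*(x + 6)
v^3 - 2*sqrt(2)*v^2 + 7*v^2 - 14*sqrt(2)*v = v*(v + 7)*(v - 2*sqrt(2))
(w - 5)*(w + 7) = w^2 + 2*w - 35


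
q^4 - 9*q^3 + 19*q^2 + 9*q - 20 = (q - 5)*(q - 4)*(q - 1)*(q + 1)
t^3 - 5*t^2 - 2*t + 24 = (t - 4)*(t - 3)*(t + 2)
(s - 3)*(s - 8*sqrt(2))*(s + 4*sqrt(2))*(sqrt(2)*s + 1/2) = sqrt(2)*s^4 - 15*s^3/2 - 3*sqrt(2)*s^3 - 66*sqrt(2)*s^2 + 45*s^2/2 - 32*s + 198*sqrt(2)*s + 96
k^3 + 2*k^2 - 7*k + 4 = (k - 1)^2*(k + 4)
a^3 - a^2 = a^2*(a - 1)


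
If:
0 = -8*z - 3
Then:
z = -3/8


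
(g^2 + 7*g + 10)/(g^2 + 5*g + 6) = (g + 5)/(g + 3)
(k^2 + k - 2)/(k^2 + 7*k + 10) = (k - 1)/(k + 5)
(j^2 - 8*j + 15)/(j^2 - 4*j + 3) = (j - 5)/(j - 1)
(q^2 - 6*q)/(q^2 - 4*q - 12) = q/(q + 2)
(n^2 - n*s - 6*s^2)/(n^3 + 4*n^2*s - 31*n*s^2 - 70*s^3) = (-n + 3*s)/(-n^2 - 2*n*s + 35*s^2)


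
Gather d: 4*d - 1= 4*d - 1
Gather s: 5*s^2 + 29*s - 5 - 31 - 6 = 5*s^2 + 29*s - 42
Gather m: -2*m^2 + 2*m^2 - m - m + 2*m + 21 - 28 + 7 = 0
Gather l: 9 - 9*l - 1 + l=8 - 8*l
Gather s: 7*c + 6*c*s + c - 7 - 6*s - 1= 8*c + s*(6*c - 6) - 8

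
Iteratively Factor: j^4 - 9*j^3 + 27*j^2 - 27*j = (j - 3)*(j^3 - 6*j^2 + 9*j) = (j - 3)^2*(j^2 - 3*j) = j*(j - 3)^2*(j - 3)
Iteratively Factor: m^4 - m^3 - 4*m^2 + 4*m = (m + 2)*(m^3 - 3*m^2 + 2*m) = (m - 1)*(m + 2)*(m^2 - 2*m) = (m - 2)*(m - 1)*(m + 2)*(m)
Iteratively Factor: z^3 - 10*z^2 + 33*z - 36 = (z - 3)*(z^2 - 7*z + 12) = (z - 4)*(z - 3)*(z - 3)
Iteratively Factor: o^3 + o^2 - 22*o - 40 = (o + 4)*(o^2 - 3*o - 10) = (o + 2)*(o + 4)*(o - 5)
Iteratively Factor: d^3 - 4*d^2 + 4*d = (d - 2)*(d^2 - 2*d) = d*(d - 2)*(d - 2)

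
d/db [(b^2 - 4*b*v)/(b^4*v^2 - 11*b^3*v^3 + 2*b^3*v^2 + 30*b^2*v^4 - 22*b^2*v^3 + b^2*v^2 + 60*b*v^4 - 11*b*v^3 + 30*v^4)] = (-b*(b - 4*v)*(4*b^3 - 33*b^2*v + 6*b^2 + 60*b*v^2 - 44*b*v + 2*b + 60*v^2 - 11*v) + 2*(b - 2*v)*(b^4 - 11*b^3*v + 2*b^3 + 30*b^2*v^2 - 22*b^2*v + b^2 + 60*b*v^2 - 11*b*v + 30*v^2))/(v^2*(b^4 - 11*b^3*v + 2*b^3 + 30*b^2*v^2 - 22*b^2*v + b^2 + 60*b*v^2 - 11*b*v + 30*v^2)^2)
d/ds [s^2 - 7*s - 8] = 2*s - 7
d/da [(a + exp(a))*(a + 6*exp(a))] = 7*a*exp(a) + 2*a + 12*exp(2*a) + 7*exp(a)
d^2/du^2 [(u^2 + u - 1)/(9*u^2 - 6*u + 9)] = 2*(15*u^3 - 54*u^2 - 9*u + 20)/(3*(27*u^6 - 54*u^5 + 117*u^4 - 116*u^3 + 117*u^2 - 54*u + 27))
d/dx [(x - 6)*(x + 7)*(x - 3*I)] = 3*x^2 + x*(2 - 6*I) - 42 - 3*I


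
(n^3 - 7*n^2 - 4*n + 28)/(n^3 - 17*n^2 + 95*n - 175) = (n^2 - 4)/(n^2 - 10*n + 25)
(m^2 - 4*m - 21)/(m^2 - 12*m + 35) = (m + 3)/(m - 5)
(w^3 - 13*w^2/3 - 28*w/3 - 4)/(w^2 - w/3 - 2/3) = (w^2 - 5*w - 6)/(w - 1)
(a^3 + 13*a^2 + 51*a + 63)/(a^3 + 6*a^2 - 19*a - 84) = (a + 3)/(a - 4)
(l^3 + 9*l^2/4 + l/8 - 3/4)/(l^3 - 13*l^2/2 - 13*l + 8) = (l + 3/4)/(l - 8)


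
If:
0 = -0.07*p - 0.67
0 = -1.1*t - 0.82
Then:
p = -9.57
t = -0.75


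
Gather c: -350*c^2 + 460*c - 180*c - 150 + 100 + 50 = -350*c^2 + 280*c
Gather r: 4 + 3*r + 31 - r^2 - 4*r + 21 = -r^2 - r + 56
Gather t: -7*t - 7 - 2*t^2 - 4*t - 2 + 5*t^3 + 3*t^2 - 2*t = 5*t^3 + t^2 - 13*t - 9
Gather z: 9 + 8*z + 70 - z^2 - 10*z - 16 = -z^2 - 2*z + 63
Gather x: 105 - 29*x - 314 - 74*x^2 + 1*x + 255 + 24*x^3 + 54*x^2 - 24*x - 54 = 24*x^3 - 20*x^2 - 52*x - 8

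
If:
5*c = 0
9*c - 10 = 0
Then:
No Solution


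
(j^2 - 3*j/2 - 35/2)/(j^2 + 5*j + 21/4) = 2*(j - 5)/(2*j + 3)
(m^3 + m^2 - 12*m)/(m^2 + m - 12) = m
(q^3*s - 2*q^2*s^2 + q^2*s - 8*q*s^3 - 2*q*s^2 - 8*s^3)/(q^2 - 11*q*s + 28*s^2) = s*(q^2 + 2*q*s + q + 2*s)/(q - 7*s)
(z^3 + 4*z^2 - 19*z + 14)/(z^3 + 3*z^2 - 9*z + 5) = (z^2 + 5*z - 14)/(z^2 + 4*z - 5)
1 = 1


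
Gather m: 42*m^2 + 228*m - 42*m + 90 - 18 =42*m^2 + 186*m + 72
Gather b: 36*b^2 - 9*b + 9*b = 36*b^2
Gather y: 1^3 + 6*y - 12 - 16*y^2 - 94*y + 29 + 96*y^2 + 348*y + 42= 80*y^2 + 260*y + 60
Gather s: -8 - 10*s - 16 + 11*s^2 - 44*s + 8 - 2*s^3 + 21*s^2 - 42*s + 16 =-2*s^3 + 32*s^2 - 96*s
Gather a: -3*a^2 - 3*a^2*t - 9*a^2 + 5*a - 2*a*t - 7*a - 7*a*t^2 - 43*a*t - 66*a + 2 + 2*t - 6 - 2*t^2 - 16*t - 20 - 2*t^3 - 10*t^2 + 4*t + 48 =a^2*(-3*t - 12) + a*(-7*t^2 - 45*t - 68) - 2*t^3 - 12*t^2 - 10*t + 24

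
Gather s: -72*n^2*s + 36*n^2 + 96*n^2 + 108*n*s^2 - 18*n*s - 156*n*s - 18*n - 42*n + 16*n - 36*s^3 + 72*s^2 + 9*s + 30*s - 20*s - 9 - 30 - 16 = 132*n^2 - 44*n - 36*s^3 + s^2*(108*n + 72) + s*(-72*n^2 - 174*n + 19) - 55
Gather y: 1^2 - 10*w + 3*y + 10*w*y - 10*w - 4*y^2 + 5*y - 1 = -20*w - 4*y^2 + y*(10*w + 8)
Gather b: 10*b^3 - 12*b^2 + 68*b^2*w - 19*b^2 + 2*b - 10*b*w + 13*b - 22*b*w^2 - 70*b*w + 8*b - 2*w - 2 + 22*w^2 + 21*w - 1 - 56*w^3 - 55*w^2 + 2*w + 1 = 10*b^3 + b^2*(68*w - 31) + b*(-22*w^2 - 80*w + 23) - 56*w^3 - 33*w^2 + 21*w - 2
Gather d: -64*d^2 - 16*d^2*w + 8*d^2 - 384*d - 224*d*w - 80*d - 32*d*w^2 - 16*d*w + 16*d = d^2*(-16*w - 56) + d*(-32*w^2 - 240*w - 448)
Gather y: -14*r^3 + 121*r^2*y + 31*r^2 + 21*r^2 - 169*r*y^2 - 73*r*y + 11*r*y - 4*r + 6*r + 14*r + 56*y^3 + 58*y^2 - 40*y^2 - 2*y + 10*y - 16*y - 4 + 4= -14*r^3 + 52*r^2 + 16*r + 56*y^3 + y^2*(18 - 169*r) + y*(121*r^2 - 62*r - 8)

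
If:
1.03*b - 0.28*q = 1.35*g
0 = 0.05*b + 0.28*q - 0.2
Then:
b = 4.0 - 5.6*q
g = 3.05185185185185 - 4.48*q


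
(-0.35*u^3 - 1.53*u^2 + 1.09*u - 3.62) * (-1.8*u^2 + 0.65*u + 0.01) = 0.63*u^5 + 2.5265*u^4 - 2.96*u^3 + 7.2092*u^2 - 2.3421*u - 0.0362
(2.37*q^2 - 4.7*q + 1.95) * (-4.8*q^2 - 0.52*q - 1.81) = -11.376*q^4 + 21.3276*q^3 - 11.2057*q^2 + 7.493*q - 3.5295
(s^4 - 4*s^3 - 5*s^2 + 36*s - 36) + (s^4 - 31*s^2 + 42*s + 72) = 2*s^4 - 4*s^3 - 36*s^2 + 78*s + 36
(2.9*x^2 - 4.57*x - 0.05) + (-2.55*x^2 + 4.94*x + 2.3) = 0.35*x^2 + 0.37*x + 2.25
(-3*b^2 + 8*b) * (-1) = 3*b^2 - 8*b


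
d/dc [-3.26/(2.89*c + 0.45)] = 9.4214/(2.89*c + 0.45)^2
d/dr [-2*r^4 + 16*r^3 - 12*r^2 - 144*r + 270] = -8*r^3 + 48*r^2 - 24*r - 144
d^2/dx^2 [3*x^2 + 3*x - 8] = 6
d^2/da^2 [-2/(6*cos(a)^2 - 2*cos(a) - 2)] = (-36*sin(a)^4 + 31*sin(a)^2 - 41*cos(a)/4 + 9*cos(3*a)/4 + 13)/(3*sin(a)^2 + cos(a) - 2)^3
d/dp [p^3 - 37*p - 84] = 3*p^2 - 37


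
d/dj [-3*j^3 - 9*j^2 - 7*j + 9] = -9*j^2 - 18*j - 7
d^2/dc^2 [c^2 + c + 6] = 2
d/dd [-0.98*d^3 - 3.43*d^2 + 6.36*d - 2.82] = -2.94*d^2 - 6.86*d + 6.36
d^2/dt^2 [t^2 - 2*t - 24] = 2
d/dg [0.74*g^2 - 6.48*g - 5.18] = 1.48*g - 6.48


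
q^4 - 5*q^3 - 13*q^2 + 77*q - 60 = (q - 5)*(q - 3)*(q - 1)*(q + 4)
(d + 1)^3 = d^3 + 3*d^2 + 3*d + 1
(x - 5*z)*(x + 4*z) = x^2 - x*z - 20*z^2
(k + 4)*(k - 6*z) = k^2 - 6*k*z + 4*k - 24*z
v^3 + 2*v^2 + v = v*(v + 1)^2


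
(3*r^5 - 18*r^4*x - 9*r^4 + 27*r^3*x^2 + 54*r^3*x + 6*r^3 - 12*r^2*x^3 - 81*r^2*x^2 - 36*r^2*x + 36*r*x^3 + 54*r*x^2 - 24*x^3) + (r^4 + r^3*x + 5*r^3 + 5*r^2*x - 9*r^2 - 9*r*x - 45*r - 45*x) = 3*r^5 - 18*r^4*x - 8*r^4 + 27*r^3*x^2 + 55*r^3*x + 11*r^3 - 12*r^2*x^3 - 81*r^2*x^2 - 31*r^2*x - 9*r^2 + 36*r*x^3 + 54*r*x^2 - 9*r*x - 45*r - 24*x^3 - 45*x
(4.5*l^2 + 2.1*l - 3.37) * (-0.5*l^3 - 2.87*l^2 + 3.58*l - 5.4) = -2.25*l^5 - 13.965*l^4 + 11.768*l^3 - 7.1101*l^2 - 23.4046*l + 18.198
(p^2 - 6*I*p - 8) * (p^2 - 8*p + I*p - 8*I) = p^4 - 8*p^3 - 5*I*p^3 - 2*p^2 + 40*I*p^2 + 16*p - 8*I*p + 64*I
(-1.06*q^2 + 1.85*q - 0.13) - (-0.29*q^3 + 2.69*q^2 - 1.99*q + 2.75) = 0.29*q^3 - 3.75*q^2 + 3.84*q - 2.88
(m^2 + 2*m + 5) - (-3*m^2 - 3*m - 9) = 4*m^2 + 5*m + 14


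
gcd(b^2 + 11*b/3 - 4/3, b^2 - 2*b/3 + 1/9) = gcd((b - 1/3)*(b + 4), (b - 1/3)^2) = b - 1/3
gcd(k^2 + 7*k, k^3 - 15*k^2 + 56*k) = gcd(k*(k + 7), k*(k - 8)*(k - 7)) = k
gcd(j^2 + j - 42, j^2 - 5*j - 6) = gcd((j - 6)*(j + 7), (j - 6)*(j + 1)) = j - 6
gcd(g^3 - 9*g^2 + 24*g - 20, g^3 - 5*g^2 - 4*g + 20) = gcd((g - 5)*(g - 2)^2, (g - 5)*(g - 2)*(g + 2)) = g^2 - 7*g + 10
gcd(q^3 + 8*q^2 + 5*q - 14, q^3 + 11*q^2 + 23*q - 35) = q^2 + 6*q - 7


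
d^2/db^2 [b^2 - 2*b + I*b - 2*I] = 2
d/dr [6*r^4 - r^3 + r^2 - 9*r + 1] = 24*r^3 - 3*r^2 + 2*r - 9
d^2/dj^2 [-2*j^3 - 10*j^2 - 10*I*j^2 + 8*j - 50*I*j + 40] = -12*j - 20 - 20*I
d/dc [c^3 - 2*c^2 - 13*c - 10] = 3*c^2 - 4*c - 13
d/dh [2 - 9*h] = -9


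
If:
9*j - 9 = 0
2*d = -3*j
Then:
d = -3/2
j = 1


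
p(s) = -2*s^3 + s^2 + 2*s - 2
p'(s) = -6*s^2 + 2*s + 2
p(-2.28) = 22.34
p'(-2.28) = -33.75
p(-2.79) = 43.64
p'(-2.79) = -50.28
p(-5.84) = 418.78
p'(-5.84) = -214.31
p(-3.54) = 92.18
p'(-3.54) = -80.27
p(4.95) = -210.17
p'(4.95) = -135.12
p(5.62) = -314.18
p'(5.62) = -176.27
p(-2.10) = 16.73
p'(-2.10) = -28.66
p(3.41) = -62.86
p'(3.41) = -60.95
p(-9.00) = 1519.00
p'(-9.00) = -502.00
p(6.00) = -386.00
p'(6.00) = -202.00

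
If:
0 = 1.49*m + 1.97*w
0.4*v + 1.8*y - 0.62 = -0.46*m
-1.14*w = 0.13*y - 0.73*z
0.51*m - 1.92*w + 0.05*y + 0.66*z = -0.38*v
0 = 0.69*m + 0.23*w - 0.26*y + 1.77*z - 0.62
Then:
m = -0.39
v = 1.12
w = 0.29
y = 0.19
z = 0.49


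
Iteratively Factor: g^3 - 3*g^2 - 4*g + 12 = (g - 3)*(g^2 - 4) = (g - 3)*(g + 2)*(g - 2)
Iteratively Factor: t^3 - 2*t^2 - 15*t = (t)*(t^2 - 2*t - 15) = t*(t + 3)*(t - 5)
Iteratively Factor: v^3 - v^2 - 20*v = (v)*(v^2 - v - 20) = v*(v - 5)*(v + 4)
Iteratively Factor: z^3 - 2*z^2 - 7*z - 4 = (z + 1)*(z^2 - 3*z - 4) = (z - 4)*(z + 1)*(z + 1)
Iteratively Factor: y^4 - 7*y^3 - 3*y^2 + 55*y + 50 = (y - 5)*(y^3 - 2*y^2 - 13*y - 10) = (y - 5)^2*(y^2 + 3*y + 2) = (y - 5)^2*(y + 2)*(y + 1)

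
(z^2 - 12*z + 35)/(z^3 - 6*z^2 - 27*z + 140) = (z - 5)/(z^2 + z - 20)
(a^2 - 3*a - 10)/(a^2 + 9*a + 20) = (a^2 - 3*a - 10)/(a^2 + 9*a + 20)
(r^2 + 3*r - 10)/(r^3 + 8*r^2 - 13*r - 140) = (r - 2)/(r^2 + 3*r - 28)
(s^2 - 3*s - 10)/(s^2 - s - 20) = (s + 2)/(s + 4)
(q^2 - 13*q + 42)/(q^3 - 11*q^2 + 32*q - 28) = (q - 6)/(q^2 - 4*q + 4)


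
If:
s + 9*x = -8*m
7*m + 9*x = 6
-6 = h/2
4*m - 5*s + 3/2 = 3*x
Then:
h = -12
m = -177/68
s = -231/68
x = 183/68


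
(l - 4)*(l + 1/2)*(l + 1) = l^3 - 5*l^2/2 - 11*l/2 - 2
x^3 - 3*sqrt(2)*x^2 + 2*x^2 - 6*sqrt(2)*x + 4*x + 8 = (x + 2)*(x - 2*sqrt(2))*(x - sqrt(2))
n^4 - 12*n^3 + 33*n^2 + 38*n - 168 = (n - 7)*(n - 4)*(n - 3)*(n + 2)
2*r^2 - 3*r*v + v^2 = (-2*r + v)*(-r + v)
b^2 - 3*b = b*(b - 3)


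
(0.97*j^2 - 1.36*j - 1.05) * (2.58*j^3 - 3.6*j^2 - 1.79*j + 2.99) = 2.5026*j^5 - 7.0008*j^4 + 0.450700000000001*j^3 + 9.1147*j^2 - 2.1869*j - 3.1395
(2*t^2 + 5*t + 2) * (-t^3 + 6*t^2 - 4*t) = -2*t^5 + 7*t^4 + 20*t^3 - 8*t^2 - 8*t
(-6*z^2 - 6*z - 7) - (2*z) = -6*z^2 - 8*z - 7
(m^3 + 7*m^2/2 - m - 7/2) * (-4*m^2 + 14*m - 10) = -4*m^5 + 43*m^3 - 35*m^2 - 39*m + 35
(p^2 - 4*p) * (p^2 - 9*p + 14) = p^4 - 13*p^3 + 50*p^2 - 56*p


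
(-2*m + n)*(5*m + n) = -10*m^2 + 3*m*n + n^2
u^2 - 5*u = u*(u - 5)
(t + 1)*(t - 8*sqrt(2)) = t^2 - 8*sqrt(2)*t + t - 8*sqrt(2)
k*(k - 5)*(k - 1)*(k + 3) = k^4 - 3*k^3 - 13*k^2 + 15*k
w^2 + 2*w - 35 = (w - 5)*(w + 7)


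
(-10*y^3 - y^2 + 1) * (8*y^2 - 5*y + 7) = -80*y^5 + 42*y^4 - 65*y^3 + y^2 - 5*y + 7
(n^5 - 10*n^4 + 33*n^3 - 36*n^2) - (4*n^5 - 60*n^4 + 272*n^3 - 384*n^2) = -3*n^5 + 50*n^4 - 239*n^3 + 348*n^2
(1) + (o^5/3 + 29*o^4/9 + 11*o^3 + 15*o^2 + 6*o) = o^5/3 + 29*o^4/9 + 11*o^3 + 15*o^2 + 6*o + 1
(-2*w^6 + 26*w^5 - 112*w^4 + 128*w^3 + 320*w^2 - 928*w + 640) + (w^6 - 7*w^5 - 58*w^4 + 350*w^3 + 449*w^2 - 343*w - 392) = -w^6 + 19*w^5 - 170*w^4 + 478*w^3 + 769*w^2 - 1271*w + 248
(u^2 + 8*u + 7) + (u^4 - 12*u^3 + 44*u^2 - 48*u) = u^4 - 12*u^3 + 45*u^2 - 40*u + 7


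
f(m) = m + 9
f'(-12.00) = 1.00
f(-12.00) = -3.00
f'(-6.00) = 1.00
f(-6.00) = 3.00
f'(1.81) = 1.00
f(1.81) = 10.81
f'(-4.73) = 1.00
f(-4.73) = 4.27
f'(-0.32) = 1.00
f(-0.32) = 8.68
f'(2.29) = 1.00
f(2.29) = 11.29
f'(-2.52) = 1.00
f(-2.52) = 6.48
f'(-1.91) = 1.00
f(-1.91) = 7.09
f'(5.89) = 1.00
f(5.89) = 14.89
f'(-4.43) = 1.00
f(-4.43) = 4.57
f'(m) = 1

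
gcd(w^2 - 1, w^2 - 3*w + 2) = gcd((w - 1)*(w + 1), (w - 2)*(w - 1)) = w - 1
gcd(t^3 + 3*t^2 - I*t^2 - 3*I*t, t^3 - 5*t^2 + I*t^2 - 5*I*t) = t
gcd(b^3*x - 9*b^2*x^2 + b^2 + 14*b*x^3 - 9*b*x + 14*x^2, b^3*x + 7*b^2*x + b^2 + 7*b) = b*x + 1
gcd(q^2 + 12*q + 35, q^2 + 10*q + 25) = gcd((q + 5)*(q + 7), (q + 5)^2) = q + 5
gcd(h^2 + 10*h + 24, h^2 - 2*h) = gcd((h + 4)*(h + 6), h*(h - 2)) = 1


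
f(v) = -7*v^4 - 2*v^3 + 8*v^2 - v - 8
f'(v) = -28*v^3 - 6*v^2 + 16*v - 1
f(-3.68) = -1080.08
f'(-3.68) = 1254.27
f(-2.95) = -414.22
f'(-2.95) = 618.41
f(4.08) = -1954.46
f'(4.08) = -1937.28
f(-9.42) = -52735.94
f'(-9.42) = 22720.97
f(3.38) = -910.83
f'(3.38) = -1096.67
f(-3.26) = -641.05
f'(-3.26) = 853.16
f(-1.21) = -6.54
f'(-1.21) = 20.46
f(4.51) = -2929.29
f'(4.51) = -2619.43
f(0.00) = -8.00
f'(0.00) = -1.00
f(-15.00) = -345818.00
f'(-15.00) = 92909.00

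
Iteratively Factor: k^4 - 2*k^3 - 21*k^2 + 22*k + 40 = (k + 4)*(k^3 - 6*k^2 + 3*k + 10) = (k - 2)*(k + 4)*(k^2 - 4*k - 5) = (k - 2)*(k + 1)*(k + 4)*(k - 5)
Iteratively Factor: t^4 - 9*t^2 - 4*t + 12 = (t + 2)*(t^3 - 2*t^2 - 5*t + 6) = (t + 2)^2*(t^2 - 4*t + 3) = (t - 1)*(t + 2)^2*(t - 3)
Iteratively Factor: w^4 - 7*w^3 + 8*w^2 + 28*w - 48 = (w - 4)*(w^3 - 3*w^2 - 4*w + 12) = (w - 4)*(w - 2)*(w^2 - w - 6) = (w - 4)*(w - 3)*(w - 2)*(w + 2)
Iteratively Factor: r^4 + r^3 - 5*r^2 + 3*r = (r - 1)*(r^3 + 2*r^2 - 3*r) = r*(r - 1)*(r^2 + 2*r - 3) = r*(r - 1)^2*(r + 3)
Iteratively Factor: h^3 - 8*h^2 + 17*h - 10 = (h - 5)*(h^2 - 3*h + 2) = (h - 5)*(h - 2)*(h - 1)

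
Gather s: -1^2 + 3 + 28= 30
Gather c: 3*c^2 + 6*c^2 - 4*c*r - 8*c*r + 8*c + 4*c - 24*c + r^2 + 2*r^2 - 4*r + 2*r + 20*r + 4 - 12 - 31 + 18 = 9*c^2 + c*(-12*r - 12) + 3*r^2 + 18*r - 21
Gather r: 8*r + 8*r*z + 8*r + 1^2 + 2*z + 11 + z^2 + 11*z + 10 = r*(8*z + 16) + z^2 + 13*z + 22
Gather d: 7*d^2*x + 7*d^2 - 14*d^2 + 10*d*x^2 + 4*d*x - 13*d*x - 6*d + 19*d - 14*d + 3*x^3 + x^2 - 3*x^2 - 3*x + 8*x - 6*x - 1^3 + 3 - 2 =d^2*(7*x - 7) + d*(10*x^2 - 9*x - 1) + 3*x^3 - 2*x^2 - x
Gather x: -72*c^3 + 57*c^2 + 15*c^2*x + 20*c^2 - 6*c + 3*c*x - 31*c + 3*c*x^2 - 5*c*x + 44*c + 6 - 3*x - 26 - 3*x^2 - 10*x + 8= -72*c^3 + 77*c^2 + 7*c + x^2*(3*c - 3) + x*(15*c^2 - 2*c - 13) - 12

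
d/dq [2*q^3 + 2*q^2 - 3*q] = 6*q^2 + 4*q - 3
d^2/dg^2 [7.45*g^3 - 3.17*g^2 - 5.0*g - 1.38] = 44.7*g - 6.34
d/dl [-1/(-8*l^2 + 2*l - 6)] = (1 - 8*l)/(2*(4*l^2 - l + 3)^2)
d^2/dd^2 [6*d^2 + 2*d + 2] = 12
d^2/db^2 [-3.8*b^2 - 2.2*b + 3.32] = -7.60000000000000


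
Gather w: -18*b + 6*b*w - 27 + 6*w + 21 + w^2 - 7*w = -18*b + w^2 + w*(6*b - 1) - 6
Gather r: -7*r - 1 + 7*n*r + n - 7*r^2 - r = n - 7*r^2 + r*(7*n - 8) - 1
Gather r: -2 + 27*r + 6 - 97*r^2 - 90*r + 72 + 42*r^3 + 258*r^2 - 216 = 42*r^3 + 161*r^2 - 63*r - 140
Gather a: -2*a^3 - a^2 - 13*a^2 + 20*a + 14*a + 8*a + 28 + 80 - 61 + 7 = -2*a^3 - 14*a^2 + 42*a + 54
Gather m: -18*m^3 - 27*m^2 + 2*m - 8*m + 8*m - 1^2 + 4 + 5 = -18*m^3 - 27*m^2 + 2*m + 8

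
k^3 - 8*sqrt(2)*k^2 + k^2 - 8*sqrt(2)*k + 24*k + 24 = (k + 1)*(k - 6*sqrt(2))*(k - 2*sqrt(2))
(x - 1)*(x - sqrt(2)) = x^2 - sqrt(2)*x - x + sqrt(2)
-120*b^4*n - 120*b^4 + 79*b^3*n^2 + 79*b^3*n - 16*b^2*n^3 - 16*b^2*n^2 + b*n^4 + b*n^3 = (-8*b + n)*(-5*b + n)*(-3*b + n)*(b*n + b)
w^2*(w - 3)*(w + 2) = w^4 - w^3 - 6*w^2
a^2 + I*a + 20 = (a - 4*I)*(a + 5*I)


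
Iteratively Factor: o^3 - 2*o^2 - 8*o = (o)*(o^2 - 2*o - 8) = o*(o + 2)*(o - 4)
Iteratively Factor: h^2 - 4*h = (h)*(h - 4)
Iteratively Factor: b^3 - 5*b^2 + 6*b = (b - 3)*(b^2 - 2*b) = b*(b - 3)*(b - 2)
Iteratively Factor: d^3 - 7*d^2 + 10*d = (d - 5)*(d^2 - 2*d) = d*(d - 5)*(d - 2)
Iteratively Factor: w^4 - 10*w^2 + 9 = (w + 1)*(w^3 - w^2 - 9*w + 9) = (w + 1)*(w + 3)*(w^2 - 4*w + 3) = (w - 1)*(w + 1)*(w + 3)*(w - 3)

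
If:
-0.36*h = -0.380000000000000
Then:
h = 1.06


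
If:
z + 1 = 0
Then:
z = -1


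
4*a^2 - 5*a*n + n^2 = (-4*a + n)*(-a + n)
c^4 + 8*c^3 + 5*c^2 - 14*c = c*(c - 1)*(c + 2)*(c + 7)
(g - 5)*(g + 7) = g^2 + 2*g - 35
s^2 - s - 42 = (s - 7)*(s + 6)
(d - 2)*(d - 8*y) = d^2 - 8*d*y - 2*d + 16*y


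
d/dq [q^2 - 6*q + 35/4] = 2*q - 6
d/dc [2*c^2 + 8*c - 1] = 4*c + 8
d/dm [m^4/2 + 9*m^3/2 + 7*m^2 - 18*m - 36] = 2*m^3 + 27*m^2/2 + 14*m - 18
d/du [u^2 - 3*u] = 2*u - 3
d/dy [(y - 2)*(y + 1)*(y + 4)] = 3*y^2 + 6*y - 6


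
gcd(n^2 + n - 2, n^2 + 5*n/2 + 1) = n + 2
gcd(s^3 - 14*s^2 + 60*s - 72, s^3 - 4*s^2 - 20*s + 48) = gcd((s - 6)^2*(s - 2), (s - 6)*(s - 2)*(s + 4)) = s^2 - 8*s + 12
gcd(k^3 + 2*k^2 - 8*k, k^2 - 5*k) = k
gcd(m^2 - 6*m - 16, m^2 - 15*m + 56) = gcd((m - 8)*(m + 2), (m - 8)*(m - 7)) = m - 8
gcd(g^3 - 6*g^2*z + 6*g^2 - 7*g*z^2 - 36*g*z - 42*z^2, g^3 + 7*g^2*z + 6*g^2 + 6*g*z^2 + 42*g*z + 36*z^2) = g^2 + g*z + 6*g + 6*z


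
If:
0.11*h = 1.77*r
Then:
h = 16.0909090909091*r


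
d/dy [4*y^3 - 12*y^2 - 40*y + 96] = 12*y^2 - 24*y - 40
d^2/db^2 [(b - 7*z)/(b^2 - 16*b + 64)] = 2*(b - 21*z + 16)/(b^4 - 32*b^3 + 384*b^2 - 2048*b + 4096)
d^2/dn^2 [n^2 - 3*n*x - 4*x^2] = 2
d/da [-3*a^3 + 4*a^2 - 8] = a*(8 - 9*a)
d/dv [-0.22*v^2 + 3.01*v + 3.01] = 3.01 - 0.44*v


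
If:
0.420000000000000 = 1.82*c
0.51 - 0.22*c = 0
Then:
No Solution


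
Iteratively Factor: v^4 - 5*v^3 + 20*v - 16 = (v - 2)*(v^3 - 3*v^2 - 6*v + 8) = (v - 4)*(v - 2)*(v^2 + v - 2) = (v - 4)*(v - 2)*(v + 2)*(v - 1)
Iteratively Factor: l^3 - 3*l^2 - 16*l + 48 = (l + 4)*(l^2 - 7*l + 12) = (l - 3)*(l + 4)*(l - 4)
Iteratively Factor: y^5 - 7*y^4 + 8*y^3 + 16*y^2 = (y + 1)*(y^4 - 8*y^3 + 16*y^2) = (y - 4)*(y + 1)*(y^3 - 4*y^2) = (y - 4)^2*(y + 1)*(y^2) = y*(y - 4)^2*(y + 1)*(y)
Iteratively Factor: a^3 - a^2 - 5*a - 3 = (a + 1)*(a^2 - 2*a - 3) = (a + 1)^2*(a - 3)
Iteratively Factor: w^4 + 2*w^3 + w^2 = (w)*(w^3 + 2*w^2 + w) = w^2*(w^2 + 2*w + 1) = w^2*(w + 1)*(w + 1)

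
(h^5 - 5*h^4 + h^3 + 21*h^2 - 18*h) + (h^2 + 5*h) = h^5 - 5*h^4 + h^3 + 22*h^2 - 13*h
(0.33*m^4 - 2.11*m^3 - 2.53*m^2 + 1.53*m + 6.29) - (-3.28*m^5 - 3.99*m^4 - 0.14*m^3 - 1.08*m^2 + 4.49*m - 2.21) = 3.28*m^5 + 4.32*m^4 - 1.97*m^3 - 1.45*m^2 - 2.96*m + 8.5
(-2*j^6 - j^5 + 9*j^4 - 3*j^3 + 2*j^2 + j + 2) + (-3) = -2*j^6 - j^5 + 9*j^4 - 3*j^3 + 2*j^2 + j - 1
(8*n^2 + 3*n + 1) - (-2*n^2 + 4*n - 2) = 10*n^2 - n + 3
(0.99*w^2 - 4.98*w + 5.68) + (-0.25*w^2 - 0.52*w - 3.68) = 0.74*w^2 - 5.5*w + 2.0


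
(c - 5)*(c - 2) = c^2 - 7*c + 10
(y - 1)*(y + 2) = y^2 + y - 2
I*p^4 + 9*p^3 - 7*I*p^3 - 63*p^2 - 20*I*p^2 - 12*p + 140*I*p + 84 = (p - 7)*(p - 6*I)*(p - 2*I)*(I*p + 1)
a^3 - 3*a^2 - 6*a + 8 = (a - 4)*(a - 1)*(a + 2)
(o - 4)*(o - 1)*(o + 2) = o^3 - 3*o^2 - 6*o + 8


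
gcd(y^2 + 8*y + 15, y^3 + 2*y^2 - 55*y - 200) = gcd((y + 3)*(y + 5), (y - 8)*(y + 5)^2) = y + 5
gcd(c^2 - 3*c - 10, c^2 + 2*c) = c + 2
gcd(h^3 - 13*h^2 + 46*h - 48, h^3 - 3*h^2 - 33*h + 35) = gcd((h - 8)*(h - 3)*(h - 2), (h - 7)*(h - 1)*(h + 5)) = 1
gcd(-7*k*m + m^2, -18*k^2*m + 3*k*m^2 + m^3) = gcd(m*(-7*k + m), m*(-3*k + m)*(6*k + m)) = m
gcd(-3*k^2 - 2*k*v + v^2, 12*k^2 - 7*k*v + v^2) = -3*k + v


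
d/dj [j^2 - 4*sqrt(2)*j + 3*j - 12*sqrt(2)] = 2*j - 4*sqrt(2) + 3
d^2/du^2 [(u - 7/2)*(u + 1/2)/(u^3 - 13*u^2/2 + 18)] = (16*u^6 - 144*u^5 + 768*u^4 - 2588*u^3 + 7251*u^2 - 15336*u + 1908)/(8*u^9 - 156*u^8 + 1014*u^7 - 1765*u^6 - 5616*u^5 + 18252*u^4 + 7776*u^3 - 50544*u^2 + 46656)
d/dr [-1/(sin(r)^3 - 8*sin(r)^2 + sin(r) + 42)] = (3*sin(r)^2 - 16*sin(r) + 1)*cos(r)/(sin(r)^3 - 8*sin(r)^2 + sin(r) + 42)^2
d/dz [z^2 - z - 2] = 2*z - 1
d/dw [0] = 0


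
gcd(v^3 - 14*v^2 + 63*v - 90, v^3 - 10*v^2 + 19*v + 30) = v^2 - 11*v + 30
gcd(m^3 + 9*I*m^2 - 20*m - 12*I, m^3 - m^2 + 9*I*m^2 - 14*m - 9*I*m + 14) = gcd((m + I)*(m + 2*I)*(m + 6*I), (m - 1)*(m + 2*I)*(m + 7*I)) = m + 2*I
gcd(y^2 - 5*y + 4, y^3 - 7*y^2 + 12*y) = y - 4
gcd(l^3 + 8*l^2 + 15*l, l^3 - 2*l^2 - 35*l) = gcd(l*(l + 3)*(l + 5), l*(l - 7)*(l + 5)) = l^2 + 5*l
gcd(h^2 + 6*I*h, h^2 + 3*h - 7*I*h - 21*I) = 1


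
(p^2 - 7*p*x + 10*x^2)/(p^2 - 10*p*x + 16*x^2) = (-p + 5*x)/(-p + 8*x)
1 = 1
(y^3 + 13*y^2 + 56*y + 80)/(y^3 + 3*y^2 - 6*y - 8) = (y^2 + 9*y + 20)/(y^2 - y - 2)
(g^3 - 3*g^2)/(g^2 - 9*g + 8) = g^2*(g - 3)/(g^2 - 9*g + 8)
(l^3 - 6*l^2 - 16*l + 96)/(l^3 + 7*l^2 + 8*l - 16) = (l^2 - 10*l + 24)/(l^2 + 3*l - 4)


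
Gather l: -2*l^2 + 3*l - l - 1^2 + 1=-2*l^2 + 2*l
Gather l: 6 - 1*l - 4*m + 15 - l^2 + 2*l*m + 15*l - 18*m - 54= -l^2 + l*(2*m + 14) - 22*m - 33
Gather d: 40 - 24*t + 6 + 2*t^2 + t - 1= 2*t^2 - 23*t + 45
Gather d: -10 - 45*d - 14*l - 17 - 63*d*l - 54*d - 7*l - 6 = d*(-63*l - 99) - 21*l - 33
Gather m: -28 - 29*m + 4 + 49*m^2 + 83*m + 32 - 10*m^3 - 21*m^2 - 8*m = -10*m^3 + 28*m^2 + 46*m + 8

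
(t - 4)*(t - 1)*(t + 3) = t^3 - 2*t^2 - 11*t + 12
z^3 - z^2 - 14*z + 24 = (z - 3)*(z - 2)*(z + 4)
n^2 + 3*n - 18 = (n - 3)*(n + 6)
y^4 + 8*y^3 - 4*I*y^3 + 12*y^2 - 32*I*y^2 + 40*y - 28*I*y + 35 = (y + 7)*(y - 5*I)*(-I*y + 1)*(I*y + I)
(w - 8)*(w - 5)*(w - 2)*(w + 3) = w^4 - 12*w^3 + 21*w^2 + 118*w - 240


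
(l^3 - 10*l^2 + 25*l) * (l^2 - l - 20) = l^5 - 11*l^4 + 15*l^3 + 175*l^2 - 500*l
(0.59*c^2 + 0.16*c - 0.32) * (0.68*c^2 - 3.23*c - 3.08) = 0.4012*c^4 - 1.7969*c^3 - 2.5516*c^2 + 0.5408*c + 0.9856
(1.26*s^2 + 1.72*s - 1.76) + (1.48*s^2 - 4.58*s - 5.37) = 2.74*s^2 - 2.86*s - 7.13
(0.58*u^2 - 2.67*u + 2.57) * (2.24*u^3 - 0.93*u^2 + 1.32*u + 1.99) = 1.2992*u^5 - 6.5202*u^4 + 9.0055*u^3 - 4.7603*u^2 - 1.9209*u + 5.1143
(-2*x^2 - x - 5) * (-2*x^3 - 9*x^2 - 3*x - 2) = 4*x^5 + 20*x^4 + 25*x^3 + 52*x^2 + 17*x + 10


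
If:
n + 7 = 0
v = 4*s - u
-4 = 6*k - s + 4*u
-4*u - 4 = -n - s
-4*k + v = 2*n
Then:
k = 7/6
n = -7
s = -29/9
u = -32/9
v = -28/3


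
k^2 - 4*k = k*(k - 4)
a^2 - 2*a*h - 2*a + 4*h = (a - 2)*(a - 2*h)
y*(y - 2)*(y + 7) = y^3 + 5*y^2 - 14*y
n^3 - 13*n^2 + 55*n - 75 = (n - 5)^2*(n - 3)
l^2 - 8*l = l*(l - 8)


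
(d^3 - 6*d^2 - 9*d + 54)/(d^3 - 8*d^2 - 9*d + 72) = (d - 6)/(d - 8)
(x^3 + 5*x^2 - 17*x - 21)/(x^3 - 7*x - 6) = (x + 7)/(x + 2)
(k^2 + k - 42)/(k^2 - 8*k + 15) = (k^2 + k - 42)/(k^2 - 8*k + 15)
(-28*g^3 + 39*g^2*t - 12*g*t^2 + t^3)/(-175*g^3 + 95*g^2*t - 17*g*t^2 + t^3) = (4*g^2 - 5*g*t + t^2)/(25*g^2 - 10*g*t + t^2)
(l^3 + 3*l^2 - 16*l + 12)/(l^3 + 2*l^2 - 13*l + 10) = (l + 6)/(l + 5)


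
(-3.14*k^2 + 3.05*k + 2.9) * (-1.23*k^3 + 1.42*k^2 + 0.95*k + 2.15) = 3.8622*k^5 - 8.2103*k^4 - 2.219*k^3 + 0.264499999999999*k^2 + 9.3125*k + 6.235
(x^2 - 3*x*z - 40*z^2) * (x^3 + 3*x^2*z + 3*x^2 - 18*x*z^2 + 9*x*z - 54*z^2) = x^5 + 3*x^4 - 67*x^3*z^2 - 66*x^2*z^3 - 201*x^2*z^2 + 720*x*z^4 - 198*x*z^3 + 2160*z^4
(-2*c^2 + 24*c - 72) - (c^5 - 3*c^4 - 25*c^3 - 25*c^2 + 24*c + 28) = -c^5 + 3*c^4 + 25*c^3 + 23*c^2 - 100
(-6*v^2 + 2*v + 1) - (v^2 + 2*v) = 1 - 7*v^2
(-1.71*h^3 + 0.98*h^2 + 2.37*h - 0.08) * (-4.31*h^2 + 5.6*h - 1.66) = 7.3701*h^5 - 13.7998*h^4 - 1.8881*h^3 + 11.99*h^2 - 4.3822*h + 0.1328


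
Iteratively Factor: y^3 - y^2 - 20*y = (y + 4)*(y^2 - 5*y) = y*(y + 4)*(y - 5)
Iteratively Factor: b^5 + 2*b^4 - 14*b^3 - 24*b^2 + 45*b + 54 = (b - 3)*(b^4 + 5*b^3 + b^2 - 21*b - 18) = (b - 3)*(b - 2)*(b^3 + 7*b^2 + 15*b + 9) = (b - 3)*(b - 2)*(b + 1)*(b^2 + 6*b + 9) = (b - 3)*(b - 2)*(b + 1)*(b + 3)*(b + 3)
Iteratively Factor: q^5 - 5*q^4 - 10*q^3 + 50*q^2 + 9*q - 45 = (q - 3)*(q^4 - 2*q^3 - 16*q^2 + 2*q + 15) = (q - 3)*(q - 1)*(q^3 - q^2 - 17*q - 15) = (q - 5)*(q - 3)*(q - 1)*(q^2 + 4*q + 3) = (q - 5)*(q - 3)*(q - 1)*(q + 1)*(q + 3)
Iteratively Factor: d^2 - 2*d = (d)*(d - 2)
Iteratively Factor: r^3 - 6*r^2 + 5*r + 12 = (r - 3)*(r^2 - 3*r - 4) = (r - 3)*(r + 1)*(r - 4)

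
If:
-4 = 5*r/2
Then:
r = -8/5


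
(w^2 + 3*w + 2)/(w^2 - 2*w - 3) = (w + 2)/(w - 3)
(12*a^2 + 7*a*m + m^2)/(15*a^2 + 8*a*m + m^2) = (4*a + m)/(5*a + m)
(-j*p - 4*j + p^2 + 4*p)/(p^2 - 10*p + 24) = (-j*p - 4*j + p^2 + 4*p)/(p^2 - 10*p + 24)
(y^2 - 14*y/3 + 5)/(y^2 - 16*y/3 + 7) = (3*y - 5)/(3*y - 7)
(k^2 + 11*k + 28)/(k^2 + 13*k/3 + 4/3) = 3*(k + 7)/(3*k + 1)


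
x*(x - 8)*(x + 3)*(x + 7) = x^4 + 2*x^3 - 59*x^2 - 168*x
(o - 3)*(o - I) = o^2 - 3*o - I*o + 3*I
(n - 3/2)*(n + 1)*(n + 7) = n^3 + 13*n^2/2 - 5*n - 21/2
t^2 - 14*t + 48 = (t - 8)*(t - 6)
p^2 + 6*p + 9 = (p + 3)^2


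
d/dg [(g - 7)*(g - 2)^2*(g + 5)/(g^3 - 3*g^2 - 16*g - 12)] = (g^6 - 6*g^5 - 7*g^4 - 120*g^3 + 1400*g^2 - 288*g - 3824)/(g^6 - 6*g^5 - 23*g^4 + 72*g^3 + 328*g^2 + 384*g + 144)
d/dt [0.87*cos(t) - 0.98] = -0.87*sin(t)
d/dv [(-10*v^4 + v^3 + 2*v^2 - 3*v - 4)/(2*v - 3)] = (-60*v^4 + 124*v^3 - 5*v^2 - 12*v + 17)/(4*v^2 - 12*v + 9)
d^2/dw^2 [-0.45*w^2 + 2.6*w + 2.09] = -0.900000000000000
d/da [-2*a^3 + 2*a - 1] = 2 - 6*a^2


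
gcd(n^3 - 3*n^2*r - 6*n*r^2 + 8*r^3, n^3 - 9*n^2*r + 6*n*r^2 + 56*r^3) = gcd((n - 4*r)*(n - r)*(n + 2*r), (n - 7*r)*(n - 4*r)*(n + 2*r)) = -n^2 + 2*n*r + 8*r^2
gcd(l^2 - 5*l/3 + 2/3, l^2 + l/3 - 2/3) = l - 2/3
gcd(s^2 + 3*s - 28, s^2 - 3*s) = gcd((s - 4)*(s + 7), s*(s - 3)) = 1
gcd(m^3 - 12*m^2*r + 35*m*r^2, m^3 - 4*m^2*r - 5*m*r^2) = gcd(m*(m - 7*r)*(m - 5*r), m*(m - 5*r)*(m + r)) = -m^2 + 5*m*r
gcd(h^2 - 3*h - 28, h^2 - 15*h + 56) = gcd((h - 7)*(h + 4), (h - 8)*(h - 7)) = h - 7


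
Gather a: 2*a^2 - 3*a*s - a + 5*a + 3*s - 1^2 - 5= 2*a^2 + a*(4 - 3*s) + 3*s - 6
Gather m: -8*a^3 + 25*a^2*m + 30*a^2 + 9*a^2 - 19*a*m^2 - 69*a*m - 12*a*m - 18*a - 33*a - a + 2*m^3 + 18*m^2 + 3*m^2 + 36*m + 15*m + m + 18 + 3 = -8*a^3 + 39*a^2 - 52*a + 2*m^3 + m^2*(21 - 19*a) + m*(25*a^2 - 81*a + 52) + 21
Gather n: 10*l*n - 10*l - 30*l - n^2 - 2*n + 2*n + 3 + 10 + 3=10*l*n - 40*l - n^2 + 16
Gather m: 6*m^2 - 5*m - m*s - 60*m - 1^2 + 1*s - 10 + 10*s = 6*m^2 + m*(-s - 65) + 11*s - 11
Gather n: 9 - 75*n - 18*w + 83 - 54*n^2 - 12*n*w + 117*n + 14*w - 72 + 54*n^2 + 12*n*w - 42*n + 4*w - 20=0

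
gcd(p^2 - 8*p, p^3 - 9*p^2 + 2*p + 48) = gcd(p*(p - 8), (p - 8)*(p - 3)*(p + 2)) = p - 8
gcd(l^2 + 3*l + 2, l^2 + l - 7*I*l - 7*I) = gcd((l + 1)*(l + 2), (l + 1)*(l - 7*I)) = l + 1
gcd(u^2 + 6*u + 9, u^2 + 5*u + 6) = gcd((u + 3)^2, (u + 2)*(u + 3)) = u + 3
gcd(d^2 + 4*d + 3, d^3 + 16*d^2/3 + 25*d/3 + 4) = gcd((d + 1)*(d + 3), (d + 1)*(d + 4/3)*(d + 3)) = d^2 + 4*d + 3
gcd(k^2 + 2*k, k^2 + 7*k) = k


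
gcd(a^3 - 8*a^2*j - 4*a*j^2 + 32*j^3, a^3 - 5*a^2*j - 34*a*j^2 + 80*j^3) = a^2 - 10*a*j + 16*j^2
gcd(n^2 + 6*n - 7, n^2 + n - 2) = n - 1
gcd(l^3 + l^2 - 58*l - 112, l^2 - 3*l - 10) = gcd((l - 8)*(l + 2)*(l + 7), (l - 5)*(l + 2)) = l + 2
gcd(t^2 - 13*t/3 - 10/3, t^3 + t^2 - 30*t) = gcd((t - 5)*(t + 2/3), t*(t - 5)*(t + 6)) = t - 5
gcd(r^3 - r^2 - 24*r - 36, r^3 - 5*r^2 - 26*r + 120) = r - 6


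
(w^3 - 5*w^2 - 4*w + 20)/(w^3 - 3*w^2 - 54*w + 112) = (w^2 - 3*w - 10)/(w^2 - w - 56)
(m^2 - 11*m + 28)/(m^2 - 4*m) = (m - 7)/m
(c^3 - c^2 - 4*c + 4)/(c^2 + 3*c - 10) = (c^2 + c - 2)/(c + 5)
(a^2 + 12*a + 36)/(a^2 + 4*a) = (a^2 + 12*a + 36)/(a*(a + 4))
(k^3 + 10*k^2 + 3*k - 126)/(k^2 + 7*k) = k + 3 - 18/k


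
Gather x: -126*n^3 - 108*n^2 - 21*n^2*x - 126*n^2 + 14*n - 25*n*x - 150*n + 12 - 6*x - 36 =-126*n^3 - 234*n^2 - 136*n + x*(-21*n^2 - 25*n - 6) - 24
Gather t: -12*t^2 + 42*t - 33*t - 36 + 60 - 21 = -12*t^2 + 9*t + 3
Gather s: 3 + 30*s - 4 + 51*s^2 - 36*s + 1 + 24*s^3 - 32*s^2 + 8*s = 24*s^3 + 19*s^2 + 2*s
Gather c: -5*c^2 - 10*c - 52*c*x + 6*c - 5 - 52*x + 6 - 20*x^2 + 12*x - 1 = -5*c^2 + c*(-52*x - 4) - 20*x^2 - 40*x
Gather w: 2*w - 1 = 2*w - 1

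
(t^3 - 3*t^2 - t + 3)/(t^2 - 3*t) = t - 1/t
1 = 1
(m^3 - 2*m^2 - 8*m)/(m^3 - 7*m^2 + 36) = m*(m - 4)/(m^2 - 9*m + 18)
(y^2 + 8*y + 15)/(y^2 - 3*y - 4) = (y^2 + 8*y + 15)/(y^2 - 3*y - 4)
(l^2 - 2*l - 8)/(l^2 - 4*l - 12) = (l - 4)/(l - 6)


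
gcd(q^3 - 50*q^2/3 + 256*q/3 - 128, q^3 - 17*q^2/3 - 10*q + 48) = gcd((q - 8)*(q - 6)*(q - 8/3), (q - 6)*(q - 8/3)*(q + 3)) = q^2 - 26*q/3 + 16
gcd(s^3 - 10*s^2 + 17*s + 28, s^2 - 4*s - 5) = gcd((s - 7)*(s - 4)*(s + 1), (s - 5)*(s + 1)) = s + 1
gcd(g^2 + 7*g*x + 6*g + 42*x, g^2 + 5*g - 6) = g + 6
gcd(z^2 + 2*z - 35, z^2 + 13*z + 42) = z + 7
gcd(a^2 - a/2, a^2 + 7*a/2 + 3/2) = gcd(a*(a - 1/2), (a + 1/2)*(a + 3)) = 1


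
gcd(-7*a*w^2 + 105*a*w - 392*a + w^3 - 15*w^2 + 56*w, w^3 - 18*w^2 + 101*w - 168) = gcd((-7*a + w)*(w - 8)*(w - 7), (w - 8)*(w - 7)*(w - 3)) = w^2 - 15*w + 56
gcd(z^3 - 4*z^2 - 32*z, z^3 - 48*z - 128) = z^2 - 4*z - 32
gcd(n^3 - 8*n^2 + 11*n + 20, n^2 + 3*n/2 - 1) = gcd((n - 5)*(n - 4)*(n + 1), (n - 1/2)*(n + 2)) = 1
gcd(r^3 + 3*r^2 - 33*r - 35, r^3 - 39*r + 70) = r^2 + 2*r - 35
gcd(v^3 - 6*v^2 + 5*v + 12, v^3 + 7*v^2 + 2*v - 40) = 1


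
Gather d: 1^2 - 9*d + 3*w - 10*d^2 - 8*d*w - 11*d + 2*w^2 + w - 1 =-10*d^2 + d*(-8*w - 20) + 2*w^2 + 4*w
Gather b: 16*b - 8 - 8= 16*b - 16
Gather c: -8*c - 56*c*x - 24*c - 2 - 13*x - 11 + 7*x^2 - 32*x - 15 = c*(-56*x - 32) + 7*x^2 - 45*x - 28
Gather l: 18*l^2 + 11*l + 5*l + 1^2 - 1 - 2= 18*l^2 + 16*l - 2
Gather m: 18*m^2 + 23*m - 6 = 18*m^2 + 23*m - 6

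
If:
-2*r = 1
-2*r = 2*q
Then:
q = 1/2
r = -1/2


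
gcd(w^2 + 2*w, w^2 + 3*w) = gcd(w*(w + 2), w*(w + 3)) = w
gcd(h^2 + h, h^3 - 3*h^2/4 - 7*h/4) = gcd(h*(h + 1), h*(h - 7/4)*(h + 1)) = h^2 + h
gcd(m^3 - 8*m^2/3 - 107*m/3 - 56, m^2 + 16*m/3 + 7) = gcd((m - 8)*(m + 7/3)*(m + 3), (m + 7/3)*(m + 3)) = m^2 + 16*m/3 + 7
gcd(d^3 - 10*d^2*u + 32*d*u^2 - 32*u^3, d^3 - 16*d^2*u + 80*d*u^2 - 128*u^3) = d^2 - 8*d*u + 16*u^2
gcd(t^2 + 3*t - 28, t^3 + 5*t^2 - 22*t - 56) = t^2 + 3*t - 28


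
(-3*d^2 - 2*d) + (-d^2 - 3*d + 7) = -4*d^2 - 5*d + 7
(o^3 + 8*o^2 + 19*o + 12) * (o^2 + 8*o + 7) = o^5 + 16*o^4 + 90*o^3 + 220*o^2 + 229*o + 84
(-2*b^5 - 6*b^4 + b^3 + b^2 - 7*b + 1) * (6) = -12*b^5 - 36*b^4 + 6*b^3 + 6*b^2 - 42*b + 6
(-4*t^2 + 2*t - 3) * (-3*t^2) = 12*t^4 - 6*t^3 + 9*t^2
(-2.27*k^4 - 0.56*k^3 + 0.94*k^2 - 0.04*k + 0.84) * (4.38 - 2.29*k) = 5.1983*k^5 - 8.6602*k^4 - 4.6054*k^3 + 4.2088*k^2 - 2.0988*k + 3.6792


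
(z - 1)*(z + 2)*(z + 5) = z^3 + 6*z^2 + 3*z - 10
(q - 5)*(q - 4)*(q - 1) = q^3 - 10*q^2 + 29*q - 20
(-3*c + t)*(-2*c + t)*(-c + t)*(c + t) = -6*c^4 + 5*c^3*t + 5*c^2*t^2 - 5*c*t^3 + t^4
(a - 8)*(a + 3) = a^2 - 5*a - 24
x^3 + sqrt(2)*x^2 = x^2*(x + sqrt(2))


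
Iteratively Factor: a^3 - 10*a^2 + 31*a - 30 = (a - 3)*(a^2 - 7*a + 10) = (a - 3)*(a - 2)*(a - 5)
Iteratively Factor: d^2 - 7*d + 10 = (d - 5)*(d - 2)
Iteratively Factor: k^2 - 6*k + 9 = (k - 3)*(k - 3)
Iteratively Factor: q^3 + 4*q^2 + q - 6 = (q - 1)*(q^2 + 5*q + 6) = (q - 1)*(q + 2)*(q + 3)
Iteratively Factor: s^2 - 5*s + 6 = (s - 2)*(s - 3)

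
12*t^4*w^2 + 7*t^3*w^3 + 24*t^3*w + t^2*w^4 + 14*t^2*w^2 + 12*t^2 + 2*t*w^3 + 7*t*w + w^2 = (3*t + w)*(4*t + w)*(t*w + 1)^2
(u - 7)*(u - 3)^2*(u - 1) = u^4 - 14*u^3 + 64*u^2 - 114*u + 63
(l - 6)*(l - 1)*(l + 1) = l^3 - 6*l^2 - l + 6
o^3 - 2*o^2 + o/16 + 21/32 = (o - 7/4)*(o - 3/4)*(o + 1/2)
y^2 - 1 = (y - 1)*(y + 1)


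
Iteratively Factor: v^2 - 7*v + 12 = (v - 4)*(v - 3)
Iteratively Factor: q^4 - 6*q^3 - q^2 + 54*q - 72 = (q + 3)*(q^3 - 9*q^2 + 26*q - 24) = (q - 2)*(q + 3)*(q^2 - 7*q + 12) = (q - 4)*(q - 2)*(q + 3)*(q - 3)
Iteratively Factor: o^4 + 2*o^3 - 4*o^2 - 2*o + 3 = (o + 3)*(o^3 - o^2 - o + 1) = (o - 1)*(o + 3)*(o^2 - 1) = (o - 1)^2*(o + 3)*(o + 1)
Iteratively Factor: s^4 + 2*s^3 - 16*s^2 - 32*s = (s)*(s^3 + 2*s^2 - 16*s - 32) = s*(s + 4)*(s^2 - 2*s - 8) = s*(s + 2)*(s + 4)*(s - 4)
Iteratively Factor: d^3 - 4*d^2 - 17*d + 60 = (d - 5)*(d^2 + d - 12) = (d - 5)*(d - 3)*(d + 4)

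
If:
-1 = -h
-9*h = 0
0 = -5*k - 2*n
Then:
No Solution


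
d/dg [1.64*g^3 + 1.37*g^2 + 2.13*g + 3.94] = 4.92*g^2 + 2.74*g + 2.13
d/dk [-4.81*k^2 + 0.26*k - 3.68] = 0.26 - 9.62*k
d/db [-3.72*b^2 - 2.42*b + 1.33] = -7.44*b - 2.42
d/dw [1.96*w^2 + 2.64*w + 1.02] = 3.92*w + 2.64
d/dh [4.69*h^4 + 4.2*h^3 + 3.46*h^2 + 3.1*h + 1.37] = 18.76*h^3 + 12.6*h^2 + 6.92*h + 3.1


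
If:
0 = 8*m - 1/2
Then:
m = 1/16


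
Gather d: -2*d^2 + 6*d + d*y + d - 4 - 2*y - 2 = -2*d^2 + d*(y + 7) - 2*y - 6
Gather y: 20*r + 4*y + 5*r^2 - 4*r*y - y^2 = 5*r^2 + 20*r - y^2 + y*(4 - 4*r)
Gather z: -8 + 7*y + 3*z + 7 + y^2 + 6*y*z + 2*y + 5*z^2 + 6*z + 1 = y^2 + 9*y + 5*z^2 + z*(6*y + 9)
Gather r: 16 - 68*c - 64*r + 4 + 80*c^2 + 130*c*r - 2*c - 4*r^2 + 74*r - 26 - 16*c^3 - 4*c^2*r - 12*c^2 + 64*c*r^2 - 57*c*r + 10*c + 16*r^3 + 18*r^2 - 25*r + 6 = -16*c^3 + 68*c^2 - 60*c + 16*r^3 + r^2*(64*c + 14) + r*(-4*c^2 + 73*c - 15)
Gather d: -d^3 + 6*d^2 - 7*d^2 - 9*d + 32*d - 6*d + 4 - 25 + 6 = -d^3 - d^2 + 17*d - 15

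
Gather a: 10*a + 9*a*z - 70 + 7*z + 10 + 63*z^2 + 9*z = a*(9*z + 10) + 63*z^2 + 16*z - 60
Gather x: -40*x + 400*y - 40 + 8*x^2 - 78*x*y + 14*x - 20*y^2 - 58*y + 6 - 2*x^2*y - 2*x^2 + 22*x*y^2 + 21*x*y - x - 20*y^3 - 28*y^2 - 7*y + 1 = x^2*(6 - 2*y) + x*(22*y^2 - 57*y - 27) - 20*y^3 - 48*y^2 + 335*y - 33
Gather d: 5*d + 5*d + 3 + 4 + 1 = 10*d + 8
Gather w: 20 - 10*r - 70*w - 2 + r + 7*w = -9*r - 63*w + 18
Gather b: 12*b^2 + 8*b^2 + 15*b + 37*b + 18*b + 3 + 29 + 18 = 20*b^2 + 70*b + 50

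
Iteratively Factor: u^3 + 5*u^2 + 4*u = (u + 1)*(u^2 + 4*u) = u*(u + 1)*(u + 4)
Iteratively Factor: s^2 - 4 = (s - 2)*(s + 2)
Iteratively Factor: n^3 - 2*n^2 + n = (n - 1)*(n^2 - n) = n*(n - 1)*(n - 1)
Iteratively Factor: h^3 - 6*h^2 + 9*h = (h)*(h^2 - 6*h + 9) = h*(h - 3)*(h - 3)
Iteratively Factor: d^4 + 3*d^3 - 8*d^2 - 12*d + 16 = (d - 2)*(d^3 + 5*d^2 + 2*d - 8) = (d - 2)*(d + 4)*(d^2 + d - 2) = (d - 2)*(d + 2)*(d + 4)*(d - 1)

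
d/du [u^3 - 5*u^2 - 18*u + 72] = 3*u^2 - 10*u - 18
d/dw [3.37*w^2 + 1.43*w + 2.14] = 6.74*w + 1.43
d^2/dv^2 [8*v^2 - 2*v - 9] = 16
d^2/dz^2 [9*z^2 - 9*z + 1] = 18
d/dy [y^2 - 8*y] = 2*y - 8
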